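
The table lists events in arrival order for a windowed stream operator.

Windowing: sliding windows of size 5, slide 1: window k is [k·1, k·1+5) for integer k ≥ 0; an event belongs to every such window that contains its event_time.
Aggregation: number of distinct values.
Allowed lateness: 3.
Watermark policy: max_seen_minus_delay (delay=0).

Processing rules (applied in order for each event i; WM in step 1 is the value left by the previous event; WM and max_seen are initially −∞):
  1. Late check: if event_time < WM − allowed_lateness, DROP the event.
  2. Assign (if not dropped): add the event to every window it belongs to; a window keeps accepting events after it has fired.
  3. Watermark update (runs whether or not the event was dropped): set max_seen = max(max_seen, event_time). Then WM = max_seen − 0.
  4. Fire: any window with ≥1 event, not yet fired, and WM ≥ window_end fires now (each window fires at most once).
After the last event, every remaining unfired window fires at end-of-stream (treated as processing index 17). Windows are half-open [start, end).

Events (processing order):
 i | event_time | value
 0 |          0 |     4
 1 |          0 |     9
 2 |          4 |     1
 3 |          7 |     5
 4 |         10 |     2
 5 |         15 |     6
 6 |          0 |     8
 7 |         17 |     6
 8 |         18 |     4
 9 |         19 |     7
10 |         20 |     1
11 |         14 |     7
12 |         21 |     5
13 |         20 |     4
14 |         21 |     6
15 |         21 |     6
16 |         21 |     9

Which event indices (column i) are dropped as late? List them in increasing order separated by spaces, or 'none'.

i=0 t=0 v=4: → [0,5); WM=0
i=1 t=0 v=9: → [0,5); WM=0
i=2 t=4 v=1: → [4,9),[3,8),[2,7),[1,6),[0,5); WM=4
i=3 t=7 v=5: → [7,12),[6,11),[5,10),[4,9),[3,8); WM=7; [0,5) fires=3 [1,6) fires=1 [2,7) fires=1
i=4 t=10 v=2: → [10,15),[9,14),[8,13),[7,12),[6,11); WM=10; [3,8) fires=2 [4,9) fires=2 [5,10) fires=1
i=5 t=15 v=6: → [15,20),[14,19),[13,18),[12,17),[11,16); WM=15; [6,11) fires=2 [7,12) fires=2 [8,13) fires=1 [9,14) fires=1 [10,15) fires=1
i=6 t=0 v=8: DROP (t<15-3); WM=15
i=7 t=17 v=6: → [17,22),[16,21),[15,20),[14,19),[13,18); WM=17; [11,16) fires=1 [12,17) fires=1
i=8 t=18 v=4: → [18,23),[17,22),[16,21),[15,20),[14,19); WM=18; [13,18) fires=1
i=9 t=19 v=7: → [19,24),[18,23),[17,22),[16,21),[15,20); WM=19; [14,19) fires=2
i=10 t=20 v=1: → [20,25),[19,24),[18,23),[17,22),[16,21); WM=20; [15,20) fires=3
i=11 t=14 v=7: DROP (t<20-3); WM=20
i=12 t=21 v=5: → [21,26),[20,25),[19,24),[18,23),[17,22); WM=21; [16,21) fires=4
i=13 t=20 v=4: → [20,25),[19,24),[18,23),[17,22),[16,21); WM=21
i=14 t=21 v=6: → [21,26),[20,25),[19,24),[18,23),[17,22); WM=21
i=15 t=21 v=6: → [21,26),[20,25),[19,24),[18,23),[17,22); WM=21
i=16 t=21 v=9: → [21,26),[20,25),[19,24),[18,23),[17,22); WM=21

6 11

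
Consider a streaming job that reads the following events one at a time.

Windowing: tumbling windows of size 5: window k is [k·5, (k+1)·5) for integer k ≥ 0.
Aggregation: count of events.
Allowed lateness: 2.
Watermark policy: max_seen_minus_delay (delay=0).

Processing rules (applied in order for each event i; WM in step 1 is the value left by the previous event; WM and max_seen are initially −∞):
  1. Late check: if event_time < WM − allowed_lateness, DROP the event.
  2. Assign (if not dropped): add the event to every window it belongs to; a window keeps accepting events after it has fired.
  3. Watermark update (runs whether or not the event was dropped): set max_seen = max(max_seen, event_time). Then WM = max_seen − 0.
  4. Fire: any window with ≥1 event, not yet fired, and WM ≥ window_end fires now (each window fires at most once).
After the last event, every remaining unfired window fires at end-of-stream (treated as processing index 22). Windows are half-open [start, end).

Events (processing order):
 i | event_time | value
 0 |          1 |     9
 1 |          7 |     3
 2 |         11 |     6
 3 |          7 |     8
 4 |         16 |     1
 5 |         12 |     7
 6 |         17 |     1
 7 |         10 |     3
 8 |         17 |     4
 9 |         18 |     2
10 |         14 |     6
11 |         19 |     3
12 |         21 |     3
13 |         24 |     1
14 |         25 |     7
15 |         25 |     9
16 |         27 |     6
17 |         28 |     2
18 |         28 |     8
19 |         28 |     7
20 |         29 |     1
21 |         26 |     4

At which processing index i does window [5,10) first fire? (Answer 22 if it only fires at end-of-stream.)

2

i=0 t=1 v=9: → [0,5); WM=1
i=1 t=7 v=3: → [5,10); WM=7; [0,5) fires=1
i=2 t=11 v=6: → [10,15); WM=11; [5,10) fires=1
i=3 t=7 v=8: DROP (t<11-2); WM=11
i=4 t=16 v=1: → [15,20); WM=16; [10,15) fires=1
i=5 t=12 v=7: DROP (t<16-2); WM=16
i=6 t=17 v=1: → [15,20); WM=17
i=7 t=10 v=3: DROP (t<17-2); WM=17
i=8 t=17 v=4: → [15,20); WM=17
i=9 t=18 v=2: → [15,20); WM=18
i=10 t=14 v=6: DROP (t<18-2); WM=18
i=11 t=19 v=3: → [15,20); WM=19
i=12 t=21 v=3: → [20,25); WM=21; [15,20) fires=5
i=13 t=24 v=1: → [20,25); WM=24
i=14 t=25 v=7: → [25,30); WM=25; [20,25) fires=2
i=15 t=25 v=9: → [25,30); WM=25
i=16 t=27 v=6: → [25,30); WM=27
i=17 t=28 v=2: → [25,30); WM=28
i=18 t=28 v=8: → [25,30); WM=28
i=19 t=28 v=7: → [25,30); WM=28
i=20 t=29 v=1: → [25,30); WM=29
i=21 t=26 v=4: DROP (t<29-2); WM=29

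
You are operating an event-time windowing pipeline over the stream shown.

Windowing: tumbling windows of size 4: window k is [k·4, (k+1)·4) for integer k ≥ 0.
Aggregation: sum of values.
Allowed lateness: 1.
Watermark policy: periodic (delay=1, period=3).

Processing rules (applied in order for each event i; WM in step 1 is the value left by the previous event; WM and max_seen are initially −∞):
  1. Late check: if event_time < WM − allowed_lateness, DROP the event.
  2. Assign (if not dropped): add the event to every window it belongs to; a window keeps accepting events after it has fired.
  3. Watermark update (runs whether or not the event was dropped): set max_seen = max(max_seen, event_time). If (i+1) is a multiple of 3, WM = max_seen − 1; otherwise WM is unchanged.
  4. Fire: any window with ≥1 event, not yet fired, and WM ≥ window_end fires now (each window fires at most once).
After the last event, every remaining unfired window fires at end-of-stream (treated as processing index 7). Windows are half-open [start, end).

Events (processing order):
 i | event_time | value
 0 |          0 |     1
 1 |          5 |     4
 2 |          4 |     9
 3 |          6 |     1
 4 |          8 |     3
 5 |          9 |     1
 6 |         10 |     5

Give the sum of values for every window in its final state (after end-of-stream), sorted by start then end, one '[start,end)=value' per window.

i=0 t=0 v=1: → [0,4); WM=−∞
i=1 t=5 v=4: → [4,8); WM=−∞
i=2 t=4 v=9: → [4,8); WM=4; [0,4) fires=1
i=3 t=6 v=1: → [4,8); WM=4
i=4 t=8 v=3: → [8,12); WM=4
i=5 t=9 v=1: → [8,12); WM=8; [4,8) fires=14
i=6 t=10 v=5: → [8,12); WM=8

[0,4)=1 [4,8)=14 [8,12)=9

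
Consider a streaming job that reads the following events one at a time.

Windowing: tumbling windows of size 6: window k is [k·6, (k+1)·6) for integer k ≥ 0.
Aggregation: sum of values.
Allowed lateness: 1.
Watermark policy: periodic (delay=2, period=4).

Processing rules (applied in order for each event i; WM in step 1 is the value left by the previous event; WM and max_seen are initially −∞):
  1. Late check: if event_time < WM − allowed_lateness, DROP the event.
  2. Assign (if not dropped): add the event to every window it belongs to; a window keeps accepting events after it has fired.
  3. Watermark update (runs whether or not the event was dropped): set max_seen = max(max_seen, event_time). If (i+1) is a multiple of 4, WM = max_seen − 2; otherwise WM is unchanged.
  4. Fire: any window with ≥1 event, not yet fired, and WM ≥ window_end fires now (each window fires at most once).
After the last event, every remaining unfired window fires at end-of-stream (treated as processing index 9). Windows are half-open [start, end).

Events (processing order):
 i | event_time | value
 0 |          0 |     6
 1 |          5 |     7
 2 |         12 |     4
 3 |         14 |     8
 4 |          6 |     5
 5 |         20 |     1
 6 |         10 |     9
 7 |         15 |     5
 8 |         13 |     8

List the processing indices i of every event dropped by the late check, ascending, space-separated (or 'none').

i=0 t=0 v=6: → [0,6); WM=−∞
i=1 t=5 v=7: → [0,6); WM=−∞
i=2 t=12 v=4: → [12,18); WM=−∞
i=3 t=14 v=8: → [12,18); WM=12; [0,6) fires=13
i=4 t=6 v=5: DROP (t<12-1); WM=12
i=5 t=20 v=1: → [18,24); WM=12
i=6 t=10 v=9: DROP (t<12-1); WM=12
i=7 t=15 v=5: → [12,18); WM=18; [12,18) fires=17
i=8 t=13 v=8: DROP (t<18-1); WM=18

4 6 8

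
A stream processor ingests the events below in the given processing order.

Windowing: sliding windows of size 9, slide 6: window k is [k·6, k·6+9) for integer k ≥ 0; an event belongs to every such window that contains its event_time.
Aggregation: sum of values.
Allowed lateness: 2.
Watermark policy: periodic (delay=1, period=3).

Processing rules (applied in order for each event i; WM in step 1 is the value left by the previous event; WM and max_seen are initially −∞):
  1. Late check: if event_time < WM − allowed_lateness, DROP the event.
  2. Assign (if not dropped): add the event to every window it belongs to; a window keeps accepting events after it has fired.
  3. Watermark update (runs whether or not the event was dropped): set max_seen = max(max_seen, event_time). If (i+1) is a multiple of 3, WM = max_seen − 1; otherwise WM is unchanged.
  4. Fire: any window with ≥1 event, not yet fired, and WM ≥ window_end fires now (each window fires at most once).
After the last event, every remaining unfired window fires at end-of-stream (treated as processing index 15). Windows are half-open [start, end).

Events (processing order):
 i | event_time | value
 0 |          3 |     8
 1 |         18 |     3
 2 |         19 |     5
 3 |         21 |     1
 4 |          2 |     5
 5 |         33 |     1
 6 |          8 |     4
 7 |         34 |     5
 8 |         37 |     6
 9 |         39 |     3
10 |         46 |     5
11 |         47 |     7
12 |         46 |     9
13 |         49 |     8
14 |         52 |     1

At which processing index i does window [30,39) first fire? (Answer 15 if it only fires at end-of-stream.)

i=0 t=3 v=8: → [0,9); WM=−∞
i=1 t=18 v=3: → [18,27),[12,21); WM=−∞
i=2 t=19 v=5: → [18,27),[12,21); WM=18; [0,9) fires=8
i=3 t=21 v=1: → [18,27); WM=18
i=4 t=2 v=5: DROP (t<18-2); WM=18
i=5 t=33 v=1: → [30,39); WM=32; [12,21) fires=8 [18,27) fires=9
i=6 t=8 v=4: DROP (t<32-2); WM=32
i=7 t=34 v=5: → [30,39); WM=32
i=8 t=37 v=6: → [36,45),[30,39); WM=36
i=9 t=39 v=3: → [36,45); WM=36
i=10 t=46 v=5: → [42,51); WM=36
i=11 t=47 v=7: → [42,51); WM=46; [30,39) fires=12 [36,45) fires=9
i=12 t=46 v=9: → [42,51); WM=46
i=13 t=49 v=8: → [48,57),[42,51); WM=46
i=14 t=52 v=1: → [48,57); WM=51; [42,51) fires=29

11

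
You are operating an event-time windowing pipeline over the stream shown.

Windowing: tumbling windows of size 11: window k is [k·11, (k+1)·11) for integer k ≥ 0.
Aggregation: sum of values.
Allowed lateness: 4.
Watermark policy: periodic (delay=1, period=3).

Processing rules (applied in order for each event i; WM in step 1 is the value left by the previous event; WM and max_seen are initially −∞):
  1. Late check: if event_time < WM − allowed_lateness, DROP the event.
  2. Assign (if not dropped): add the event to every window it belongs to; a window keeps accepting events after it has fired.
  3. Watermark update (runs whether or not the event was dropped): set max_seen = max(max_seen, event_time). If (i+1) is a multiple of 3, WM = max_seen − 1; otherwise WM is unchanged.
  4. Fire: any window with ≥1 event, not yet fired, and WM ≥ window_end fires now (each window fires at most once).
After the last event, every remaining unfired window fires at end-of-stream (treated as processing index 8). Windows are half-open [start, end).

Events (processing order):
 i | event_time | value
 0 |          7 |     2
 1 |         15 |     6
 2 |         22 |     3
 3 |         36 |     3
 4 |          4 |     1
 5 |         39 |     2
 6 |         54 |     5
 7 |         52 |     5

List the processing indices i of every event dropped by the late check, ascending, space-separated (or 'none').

4

i=0 t=7 v=2: → [0,11); WM=−∞
i=1 t=15 v=6: → [11,22); WM=−∞
i=2 t=22 v=3: → [22,33); WM=21; [0,11) fires=2
i=3 t=36 v=3: → [33,44); WM=21
i=4 t=4 v=1: DROP (t<21-4); WM=21
i=5 t=39 v=2: → [33,44); WM=38; [11,22) fires=6 [22,33) fires=3
i=6 t=54 v=5: → [44,55); WM=38
i=7 t=52 v=5: → [44,55); WM=38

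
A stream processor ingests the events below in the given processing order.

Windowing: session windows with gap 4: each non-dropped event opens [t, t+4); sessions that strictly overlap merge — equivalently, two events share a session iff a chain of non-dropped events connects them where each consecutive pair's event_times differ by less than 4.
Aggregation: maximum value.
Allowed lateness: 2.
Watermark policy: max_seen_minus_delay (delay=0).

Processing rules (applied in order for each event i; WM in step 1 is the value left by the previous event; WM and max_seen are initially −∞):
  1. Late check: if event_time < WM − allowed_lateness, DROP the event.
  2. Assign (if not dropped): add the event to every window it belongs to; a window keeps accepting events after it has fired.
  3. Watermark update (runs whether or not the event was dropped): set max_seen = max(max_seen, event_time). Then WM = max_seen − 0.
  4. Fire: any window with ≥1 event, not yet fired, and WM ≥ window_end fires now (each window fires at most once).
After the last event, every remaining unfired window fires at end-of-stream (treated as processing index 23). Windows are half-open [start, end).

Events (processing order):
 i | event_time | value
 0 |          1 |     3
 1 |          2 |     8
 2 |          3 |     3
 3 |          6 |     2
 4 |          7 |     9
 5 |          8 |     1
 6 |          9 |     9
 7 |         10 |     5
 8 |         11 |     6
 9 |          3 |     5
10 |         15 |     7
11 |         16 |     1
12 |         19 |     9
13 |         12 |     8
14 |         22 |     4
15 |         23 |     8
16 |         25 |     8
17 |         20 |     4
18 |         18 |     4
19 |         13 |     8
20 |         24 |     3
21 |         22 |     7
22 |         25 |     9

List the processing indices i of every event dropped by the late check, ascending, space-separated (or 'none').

9 13 17 18 19 21

i=0 t=1 v=3: → [1,5); WM=1
i=1 t=2 v=8: → [1,6); WM=2
i=2 t=3 v=3: → [1,7); WM=3
i=3 t=6 v=2: → [1,10); WM=6
i=4 t=7 v=9: → [1,11); WM=7
i=5 t=8 v=1: → [1,12); WM=8
i=6 t=9 v=9: → [1,13); WM=9
i=7 t=10 v=5: → [1,14); WM=10
i=8 t=11 v=6: → [1,15); WM=11
i=9 t=3 v=5: DROP (t<11-2); WM=11
i=10 t=15 v=7: → [15,19); WM=15
i=11 t=16 v=1: → [15,20); WM=16
i=12 t=19 v=9: → [15,23); WM=19
i=13 t=12 v=8: DROP (t<19-2); WM=19
i=14 t=22 v=4: → [15,26); WM=22
i=15 t=23 v=8: → [15,27); WM=23
i=16 t=25 v=8: → [15,29); WM=25
i=17 t=20 v=4: DROP (t<25-2); WM=25
i=18 t=18 v=4: DROP (t<25-2); WM=25
i=19 t=13 v=8: DROP (t<25-2); WM=25
i=20 t=24 v=3: → [15,29); WM=25
i=21 t=22 v=7: DROP (t<25-2); WM=25
i=22 t=25 v=9: → [15,29); WM=25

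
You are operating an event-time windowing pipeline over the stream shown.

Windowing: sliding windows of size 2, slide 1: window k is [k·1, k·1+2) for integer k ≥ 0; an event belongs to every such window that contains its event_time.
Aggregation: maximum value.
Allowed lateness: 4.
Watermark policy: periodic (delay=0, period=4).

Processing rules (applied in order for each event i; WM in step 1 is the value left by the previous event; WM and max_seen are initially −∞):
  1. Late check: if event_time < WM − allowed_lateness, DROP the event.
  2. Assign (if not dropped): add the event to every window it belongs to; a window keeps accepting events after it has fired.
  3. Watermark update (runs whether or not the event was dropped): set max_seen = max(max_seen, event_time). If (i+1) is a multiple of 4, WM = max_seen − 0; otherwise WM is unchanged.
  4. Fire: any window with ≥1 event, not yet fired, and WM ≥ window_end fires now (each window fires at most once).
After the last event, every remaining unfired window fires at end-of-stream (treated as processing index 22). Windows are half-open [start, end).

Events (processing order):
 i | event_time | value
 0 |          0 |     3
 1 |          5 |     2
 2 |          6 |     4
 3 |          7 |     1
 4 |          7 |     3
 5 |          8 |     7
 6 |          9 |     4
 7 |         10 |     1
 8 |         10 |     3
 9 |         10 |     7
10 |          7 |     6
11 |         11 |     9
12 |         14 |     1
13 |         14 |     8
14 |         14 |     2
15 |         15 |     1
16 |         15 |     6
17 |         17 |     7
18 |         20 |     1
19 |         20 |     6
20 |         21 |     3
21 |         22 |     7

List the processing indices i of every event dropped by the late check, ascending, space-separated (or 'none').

i=0 t=0 v=3: → [0,2); WM=−∞
i=1 t=5 v=2: → [5,7),[4,6); WM=−∞
i=2 t=6 v=4: → [6,8),[5,7); WM=−∞
i=3 t=7 v=1: → [7,9),[6,8); WM=7; [0,2) fires=3 [4,6) fires=2 [5,7) fires=4
i=4 t=7 v=3: → [7,9),[6,8); WM=7
i=5 t=8 v=7: → [8,10),[7,9); WM=7
i=6 t=9 v=4: → [9,11),[8,10); WM=7
i=7 t=10 v=1: → [10,12),[9,11); WM=10; [6,8) fires=4 [7,9) fires=7 [8,10) fires=7
i=8 t=10 v=3: → [10,12),[9,11); WM=10
i=9 t=10 v=7: → [10,12),[9,11); WM=10
i=10 t=7 v=6: → [7,9),[6,8); WM=10
i=11 t=11 v=9: → [11,13),[10,12); WM=11; [9,11) fires=7
i=12 t=14 v=1: → [14,16),[13,15); WM=11
i=13 t=14 v=8: → [14,16),[13,15); WM=11
i=14 t=14 v=2: → [14,16),[13,15); WM=11
i=15 t=15 v=1: → [15,17),[14,16); WM=15; [10,12) fires=9 [11,13) fires=9 [13,15) fires=8
i=16 t=15 v=6: → [15,17),[14,16); WM=15
i=17 t=17 v=7: → [17,19),[16,18); WM=15
i=18 t=20 v=1: → [20,22),[19,21); WM=15
i=19 t=20 v=6: → [20,22),[19,21); WM=20; [14,16) fires=8 [15,17) fires=6 [16,18) fires=7 [17,19) fires=7
i=20 t=21 v=3: → [21,23),[20,22); WM=20
i=21 t=22 v=7: → [22,24),[21,23); WM=20

none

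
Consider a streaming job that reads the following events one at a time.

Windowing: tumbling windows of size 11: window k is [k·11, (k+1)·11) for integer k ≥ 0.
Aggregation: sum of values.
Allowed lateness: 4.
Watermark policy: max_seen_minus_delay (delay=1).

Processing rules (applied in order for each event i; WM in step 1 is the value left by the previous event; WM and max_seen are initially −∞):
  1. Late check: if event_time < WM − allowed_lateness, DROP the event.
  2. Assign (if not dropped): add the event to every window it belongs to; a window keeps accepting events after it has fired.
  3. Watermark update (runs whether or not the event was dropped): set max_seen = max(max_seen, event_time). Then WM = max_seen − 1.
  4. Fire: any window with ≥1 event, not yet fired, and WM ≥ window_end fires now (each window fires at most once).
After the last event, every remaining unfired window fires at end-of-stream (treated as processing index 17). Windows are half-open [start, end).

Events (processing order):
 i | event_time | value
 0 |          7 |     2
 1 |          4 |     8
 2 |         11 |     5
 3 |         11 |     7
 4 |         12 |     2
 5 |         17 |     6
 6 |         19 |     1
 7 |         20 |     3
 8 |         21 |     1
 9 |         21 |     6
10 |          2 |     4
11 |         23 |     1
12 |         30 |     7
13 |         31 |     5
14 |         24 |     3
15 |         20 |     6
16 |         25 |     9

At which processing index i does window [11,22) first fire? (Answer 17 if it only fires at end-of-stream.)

11

i=0 t=7 v=2: → [0,11); WM=6
i=1 t=4 v=8: → [0,11); WM=6
i=2 t=11 v=5: → [11,22); WM=10
i=3 t=11 v=7: → [11,22); WM=10
i=4 t=12 v=2: → [11,22); WM=11; [0,11) fires=10
i=5 t=17 v=6: → [11,22); WM=16
i=6 t=19 v=1: → [11,22); WM=18
i=7 t=20 v=3: → [11,22); WM=19
i=8 t=21 v=1: → [11,22); WM=20
i=9 t=21 v=6: → [11,22); WM=20
i=10 t=2 v=4: DROP (t<20-4); WM=20
i=11 t=23 v=1: → [22,33); WM=22; [11,22) fires=31
i=12 t=30 v=7: → [22,33); WM=29
i=13 t=31 v=5: → [22,33); WM=30
i=14 t=24 v=3: DROP (t<30-4); WM=30
i=15 t=20 v=6: DROP (t<30-4); WM=30
i=16 t=25 v=9: DROP (t<30-4); WM=30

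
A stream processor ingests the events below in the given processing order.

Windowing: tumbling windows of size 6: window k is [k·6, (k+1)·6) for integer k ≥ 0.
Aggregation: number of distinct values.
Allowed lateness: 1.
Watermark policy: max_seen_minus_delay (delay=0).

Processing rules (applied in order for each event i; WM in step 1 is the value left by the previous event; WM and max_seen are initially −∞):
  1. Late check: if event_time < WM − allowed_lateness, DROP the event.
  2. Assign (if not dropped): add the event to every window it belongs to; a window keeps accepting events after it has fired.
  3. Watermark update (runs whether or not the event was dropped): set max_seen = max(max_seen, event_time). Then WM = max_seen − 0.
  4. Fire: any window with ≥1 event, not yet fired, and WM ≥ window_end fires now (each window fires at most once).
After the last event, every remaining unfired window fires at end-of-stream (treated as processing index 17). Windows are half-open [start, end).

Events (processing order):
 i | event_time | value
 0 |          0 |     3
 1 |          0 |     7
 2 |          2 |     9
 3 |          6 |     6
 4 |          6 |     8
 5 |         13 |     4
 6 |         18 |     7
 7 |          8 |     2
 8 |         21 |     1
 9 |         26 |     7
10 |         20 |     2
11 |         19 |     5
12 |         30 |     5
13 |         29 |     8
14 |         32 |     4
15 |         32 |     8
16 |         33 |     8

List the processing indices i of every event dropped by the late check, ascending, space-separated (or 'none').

7 10 11

i=0 t=0 v=3: → [0,6); WM=0
i=1 t=0 v=7: → [0,6); WM=0
i=2 t=2 v=9: → [0,6); WM=2
i=3 t=6 v=6: → [6,12); WM=6; [0,6) fires=3
i=4 t=6 v=8: → [6,12); WM=6
i=5 t=13 v=4: → [12,18); WM=13; [6,12) fires=2
i=6 t=18 v=7: → [18,24); WM=18; [12,18) fires=1
i=7 t=8 v=2: DROP (t<18-1); WM=18
i=8 t=21 v=1: → [18,24); WM=21
i=9 t=26 v=7: → [24,30); WM=26; [18,24) fires=2
i=10 t=20 v=2: DROP (t<26-1); WM=26
i=11 t=19 v=5: DROP (t<26-1); WM=26
i=12 t=30 v=5: → [30,36); WM=30; [24,30) fires=1
i=13 t=29 v=8: → [24,30); WM=30
i=14 t=32 v=4: → [30,36); WM=32
i=15 t=32 v=8: → [30,36); WM=32
i=16 t=33 v=8: → [30,36); WM=33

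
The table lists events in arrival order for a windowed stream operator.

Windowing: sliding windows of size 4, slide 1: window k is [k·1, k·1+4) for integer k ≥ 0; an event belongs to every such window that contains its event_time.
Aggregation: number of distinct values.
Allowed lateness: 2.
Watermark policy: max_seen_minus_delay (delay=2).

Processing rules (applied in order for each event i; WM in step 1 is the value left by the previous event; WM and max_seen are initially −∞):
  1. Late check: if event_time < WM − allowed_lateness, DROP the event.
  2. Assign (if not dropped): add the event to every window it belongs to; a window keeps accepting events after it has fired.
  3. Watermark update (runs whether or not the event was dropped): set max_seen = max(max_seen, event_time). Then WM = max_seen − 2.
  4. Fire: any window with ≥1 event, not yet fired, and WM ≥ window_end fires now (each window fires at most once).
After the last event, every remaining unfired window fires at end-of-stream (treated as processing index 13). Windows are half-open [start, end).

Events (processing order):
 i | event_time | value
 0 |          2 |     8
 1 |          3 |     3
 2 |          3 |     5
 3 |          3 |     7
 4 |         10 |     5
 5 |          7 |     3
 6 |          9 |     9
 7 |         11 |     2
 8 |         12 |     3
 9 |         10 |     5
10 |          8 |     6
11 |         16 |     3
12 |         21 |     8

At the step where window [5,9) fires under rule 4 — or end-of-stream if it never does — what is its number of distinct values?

1

i=0 t=2 v=8: → [2,6),[1,5),[0,4); WM=0
i=1 t=3 v=3: → [3,7),[2,6),[1,5),[0,4); WM=1
i=2 t=3 v=5: → [3,7),[2,6),[1,5),[0,4); WM=1
i=3 t=3 v=7: → [3,7),[2,6),[1,5),[0,4); WM=1
i=4 t=10 v=5: → [10,14),[9,13),[8,12),[7,11); WM=8; [0,4) fires=4 [1,5) fires=4 [2,6) fires=4 [3,7) fires=3
i=5 t=7 v=3: → [7,11),[6,10),[5,9),[4,8); WM=8; [4,8) fires=1
i=6 t=9 v=9: → [9,13),[8,12),[7,11),[6,10); WM=8
i=7 t=11 v=2: → [11,15),[10,14),[9,13),[8,12); WM=9; [5,9) fires=1
i=8 t=12 v=3: → [12,16),[11,15),[10,14),[9,13); WM=10; [6,10) fires=2
i=9 t=10 v=5: → [10,14),[9,13),[8,12),[7,11); WM=10
i=10 t=8 v=6: → [8,12),[7,11),[6,10),[5,9); WM=10
i=11 t=16 v=3: → [16,20),[15,19),[14,18),[13,17); WM=14; [7,11) fires=4 [8,12) fires=4 [9,13) fires=4 [10,14) fires=3
i=12 t=21 v=8: → [21,25),[20,24),[19,23),[18,22); WM=19; [11,15) fires=2 [12,16) fires=1 [13,17) fires=1 [14,18) fires=1 [15,19) fires=1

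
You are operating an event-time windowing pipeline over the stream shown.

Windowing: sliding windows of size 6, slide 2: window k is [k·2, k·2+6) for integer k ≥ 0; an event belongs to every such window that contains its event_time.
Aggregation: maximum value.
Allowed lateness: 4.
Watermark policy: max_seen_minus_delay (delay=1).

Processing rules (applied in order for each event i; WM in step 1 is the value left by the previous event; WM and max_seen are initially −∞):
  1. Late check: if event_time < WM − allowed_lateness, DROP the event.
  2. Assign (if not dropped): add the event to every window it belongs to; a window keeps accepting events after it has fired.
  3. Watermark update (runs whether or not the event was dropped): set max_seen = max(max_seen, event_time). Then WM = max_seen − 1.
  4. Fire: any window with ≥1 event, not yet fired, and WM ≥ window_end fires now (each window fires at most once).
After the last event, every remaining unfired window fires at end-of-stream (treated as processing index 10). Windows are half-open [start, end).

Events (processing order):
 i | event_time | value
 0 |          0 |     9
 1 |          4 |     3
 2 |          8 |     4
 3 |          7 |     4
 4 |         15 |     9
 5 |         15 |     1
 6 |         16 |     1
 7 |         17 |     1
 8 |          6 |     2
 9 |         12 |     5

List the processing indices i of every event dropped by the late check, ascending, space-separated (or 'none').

i=0 t=0 v=9: → [0,6); WM=-1
i=1 t=4 v=3: → [4,10),[2,8),[0,6); WM=3
i=2 t=8 v=4: → [8,14),[6,12),[4,10); WM=7; [0,6) fires=9
i=3 t=7 v=4: → [6,12),[4,10),[2,8); WM=7
i=4 t=15 v=9: → [14,20),[12,18),[10,16); WM=14; [2,8) fires=4 [4,10) fires=4 [6,12) fires=4 [8,14) fires=4
i=5 t=15 v=1: → [14,20),[12,18),[10,16); WM=14
i=6 t=16 v=1: → [16,22),[14,20),[12,18); WM=15
i=7 t=17 v=1: → [16,22),[14,20),[12,18); WM=16; [10,16) fires=9
i=8 t=6 v=2: DROP (t<16-4); WM=16
i=9 t=12 v=5: → [12,18),[10,16),[8,14); WM=16

8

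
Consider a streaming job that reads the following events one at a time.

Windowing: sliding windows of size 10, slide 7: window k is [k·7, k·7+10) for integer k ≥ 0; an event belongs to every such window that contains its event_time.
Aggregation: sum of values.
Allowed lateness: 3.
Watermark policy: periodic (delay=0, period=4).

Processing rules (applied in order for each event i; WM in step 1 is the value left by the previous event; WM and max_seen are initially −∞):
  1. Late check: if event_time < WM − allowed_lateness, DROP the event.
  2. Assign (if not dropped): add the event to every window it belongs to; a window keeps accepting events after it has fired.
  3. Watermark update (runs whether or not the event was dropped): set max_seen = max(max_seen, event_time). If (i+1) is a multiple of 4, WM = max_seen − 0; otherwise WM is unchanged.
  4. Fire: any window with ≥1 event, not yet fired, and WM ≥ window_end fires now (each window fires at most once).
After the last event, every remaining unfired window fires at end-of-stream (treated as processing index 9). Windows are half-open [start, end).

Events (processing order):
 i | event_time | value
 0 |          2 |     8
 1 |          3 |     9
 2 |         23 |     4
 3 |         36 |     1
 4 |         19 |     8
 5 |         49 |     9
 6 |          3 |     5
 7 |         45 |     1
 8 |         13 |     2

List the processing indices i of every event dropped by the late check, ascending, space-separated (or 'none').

i=0 t=2 v=8: → [0,10); WM=−∞
i=1 t=3 v=9: → [0,10); WM=−∞
i=2 t=23 v=4: → [21,31),[14,24); WM=−∞
i=3 t=36 v=1: → [35,45),[28,38); WM=36; [0,10) fires=17 [14,24) fires=4 [21,31) fires=4
i=4 t=19 v=8: DROP (t<36-3); WM=36
i=5 t=49 v=9: → [49,59),[42,52); WM=36
i=6 t=3 v=5: DROP (t<36-3); WM=36
i=7 t=45 v=1: → [42,52); WM=49; [28,38) fires=1 [35,45) fires=1
i=8 t=13 v=2: DROP (t<49-3); WM=49

4 6 8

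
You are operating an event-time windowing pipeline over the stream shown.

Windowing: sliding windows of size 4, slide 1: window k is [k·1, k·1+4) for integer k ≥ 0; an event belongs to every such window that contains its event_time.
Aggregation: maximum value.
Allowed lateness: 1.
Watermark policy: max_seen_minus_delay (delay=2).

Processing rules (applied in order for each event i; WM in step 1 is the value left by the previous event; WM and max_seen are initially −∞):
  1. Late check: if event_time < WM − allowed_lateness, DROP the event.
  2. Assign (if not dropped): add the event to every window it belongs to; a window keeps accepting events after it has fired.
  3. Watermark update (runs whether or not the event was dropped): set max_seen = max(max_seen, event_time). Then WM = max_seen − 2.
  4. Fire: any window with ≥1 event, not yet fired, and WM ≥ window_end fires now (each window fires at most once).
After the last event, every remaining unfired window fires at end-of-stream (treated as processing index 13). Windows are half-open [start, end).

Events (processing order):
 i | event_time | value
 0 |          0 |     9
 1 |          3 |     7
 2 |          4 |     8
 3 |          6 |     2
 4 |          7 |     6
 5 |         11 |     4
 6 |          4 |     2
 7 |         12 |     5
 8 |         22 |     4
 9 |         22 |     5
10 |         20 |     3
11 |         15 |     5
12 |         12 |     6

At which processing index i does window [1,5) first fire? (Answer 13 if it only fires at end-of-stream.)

i=0 t=0 v=9: → [0,4); WM=-2
i=1 t=3 v=7: → [3,7),[2,6),[1,5),[0,4); WM=1
i=2 t=4 v=8: → [4,8),[3,7),[2,6),[1,5); WM=2
i=3 t=6 v=2: → [6,10),[5,9),[4,8),[3,7); WM=4; [0,4) fires=9
i=4 t=7 v=6: → [7,11),[6,10),[5,9),[4,8); WM=5; [1,5) fires=8
i=5 t=11 v=4: → [11,15),[10,14),[9,13),[8,12); WM=9; [2,6) fires=8 [3,7) fires=8 [4,8) fires=8 [5,9) fires=6
i=6 t=4 v=2: DROP (t<9-1); WM=9
i=7 t=12 v=5: → [12,16),[11,15),[10,14),[9,13); WM=10; [6,10) fires=6
i=8 t=22 v=4: → [22,26),[21,25),[20,24),[19,23); WM=20; [7,11) fires=6 [8,12) fires=4 [9,13) fires=5 [10,14) fires=5 [11,15) fires=5 [12,16) fires=5
i=9 t=22 v=5: → [22,26),[21,25),[20,24),[19,23); WM=20
i=10 t=20 v=3: → [20,24),[19,23),[18,22),[17,21); WM=20
i=11 t=15 v=5: DROP (t<20-1); WM=20
i=12 t=12 v=6: DROP (t<20-1); WM=20

4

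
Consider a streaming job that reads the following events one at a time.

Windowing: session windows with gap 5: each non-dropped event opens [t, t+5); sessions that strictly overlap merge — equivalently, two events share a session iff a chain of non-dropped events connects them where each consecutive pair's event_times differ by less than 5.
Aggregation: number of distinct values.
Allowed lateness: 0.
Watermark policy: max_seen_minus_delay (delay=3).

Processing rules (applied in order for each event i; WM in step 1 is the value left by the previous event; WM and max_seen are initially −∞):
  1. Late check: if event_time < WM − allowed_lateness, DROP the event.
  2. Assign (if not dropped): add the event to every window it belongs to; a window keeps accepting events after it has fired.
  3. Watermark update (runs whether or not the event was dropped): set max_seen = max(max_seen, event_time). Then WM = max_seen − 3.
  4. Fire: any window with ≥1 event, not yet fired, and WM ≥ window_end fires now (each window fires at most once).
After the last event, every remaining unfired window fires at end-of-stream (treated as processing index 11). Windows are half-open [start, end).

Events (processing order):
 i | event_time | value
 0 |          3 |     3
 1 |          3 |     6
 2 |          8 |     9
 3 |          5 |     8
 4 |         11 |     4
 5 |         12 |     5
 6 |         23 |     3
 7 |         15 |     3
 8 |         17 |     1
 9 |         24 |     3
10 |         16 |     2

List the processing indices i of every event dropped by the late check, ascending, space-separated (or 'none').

7 8 10

i=0 t=3 v=3: → [3,8); WM=0
i=1 t=3 v=6: → [3,8); WM=0
i=2 t=8 v=9: → [8,13); WM=5
i=3 t=5 v=8: → [3,13); WM=5
i=4 t=11 v=4: → [3,16); WM=8
i=5 t=12 v=5: → [3,17); WM=9
i=6 t=23 v=3: → [23,28); WM=20
i=7 t=15 v=3: DROP (t<20-0); WM=20
i=8 t=17 v=1: DROP (t<20-0); WM=20
i=9 t=24 v=3: → [23,29); WM=21
i=10 t=16 v=2: DROP (t<21-0); WM=21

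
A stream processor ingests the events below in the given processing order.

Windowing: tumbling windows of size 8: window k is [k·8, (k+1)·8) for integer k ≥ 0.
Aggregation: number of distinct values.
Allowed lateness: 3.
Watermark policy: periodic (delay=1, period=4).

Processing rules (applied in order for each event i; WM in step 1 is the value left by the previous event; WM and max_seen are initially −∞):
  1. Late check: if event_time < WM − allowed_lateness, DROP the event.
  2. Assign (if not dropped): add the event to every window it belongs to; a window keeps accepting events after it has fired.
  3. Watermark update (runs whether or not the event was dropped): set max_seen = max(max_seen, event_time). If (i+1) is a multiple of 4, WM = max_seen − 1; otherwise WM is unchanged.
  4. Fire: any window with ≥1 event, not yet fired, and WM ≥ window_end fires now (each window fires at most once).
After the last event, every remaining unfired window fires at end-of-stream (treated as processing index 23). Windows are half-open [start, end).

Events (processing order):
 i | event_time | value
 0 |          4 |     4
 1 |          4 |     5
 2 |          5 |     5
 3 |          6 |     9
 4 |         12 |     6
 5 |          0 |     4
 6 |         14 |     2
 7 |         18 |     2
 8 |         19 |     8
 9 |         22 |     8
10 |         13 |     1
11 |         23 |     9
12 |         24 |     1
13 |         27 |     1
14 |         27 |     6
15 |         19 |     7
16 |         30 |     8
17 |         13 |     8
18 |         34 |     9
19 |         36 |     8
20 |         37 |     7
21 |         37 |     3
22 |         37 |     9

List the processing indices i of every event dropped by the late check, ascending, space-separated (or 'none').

i=0 t=4 v=4: → [0,8); WM=−∞
i=1 t=4 v=5: → [0,8); WM=−∞
i=2 t=5 v=5: → [0,8); WM=−∞
i=3 t=6 v=9: → [0,8); WM=5
i=4 t=12 v=6: → [8,16); WM=5
i=5 t=0 v=4: DROP (t<5-3); WM=5
i=6 t=14 v=2: → [8,16); WM=5
i=7 t=18 v=2: → [16,24); WM=17; [0,8) fires=3 [8,16) fires=2
i=8 t=19 v=8: → [16,24); WM=17
i=9 t=22 v=8: → [16,24); WM=17
i=10 t=13 v=1: DROP (t<17-3); WM=17
i=11 t=23 v=9: → [16,24); WM=22
i=12 t=24 v=1: → [24,32); WM=22
i=13 t=27 v=1: → [24,32); WM=22
i=14 t=27 v=6: → [24,32); WM=22
i=15 t=19 v=7: → [16,24); WM=26; [16,24) fires=4
i=16 t=30 v=8: → [24,32); WM=26
i=17 t=13 v=8: DROP (t<26-3); WM=26
i=18 t=34 v=9: → [32,40); WM=26
i=19 t=36 v=8: → [32,40); WM=35; [24,32) fires=3
i=20 t=37 v=7: → [32,40); WM=35
i=21 t=37 v=3: → [32,40); WM=35
i=22 t=37 v=9: → [32,40); WM=35

5 10 17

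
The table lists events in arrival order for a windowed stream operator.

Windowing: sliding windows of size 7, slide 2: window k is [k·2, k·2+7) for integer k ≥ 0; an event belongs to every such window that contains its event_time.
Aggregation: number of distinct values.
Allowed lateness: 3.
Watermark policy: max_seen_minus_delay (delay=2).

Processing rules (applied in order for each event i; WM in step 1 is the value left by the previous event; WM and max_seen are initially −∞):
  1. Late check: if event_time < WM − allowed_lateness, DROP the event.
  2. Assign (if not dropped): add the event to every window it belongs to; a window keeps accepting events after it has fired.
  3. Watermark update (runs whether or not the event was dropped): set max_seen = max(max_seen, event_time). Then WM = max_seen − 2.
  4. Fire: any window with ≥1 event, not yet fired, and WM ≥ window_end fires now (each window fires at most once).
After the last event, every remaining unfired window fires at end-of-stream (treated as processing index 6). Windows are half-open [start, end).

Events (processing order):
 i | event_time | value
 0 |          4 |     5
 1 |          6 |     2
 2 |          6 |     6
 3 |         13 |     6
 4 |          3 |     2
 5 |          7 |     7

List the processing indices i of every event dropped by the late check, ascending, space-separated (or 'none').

4 5

i=0 t=4 v=5: → [4,11),[2,9),[0,7); WM=2
i=1 t=6 v=2: → [6,13),[4,11),[2,9),[0,7); WM=4
i=2 t=6 v=6: → [6,13),[4,11),[2,9),[0,7); WM=4
i=3 t=13 v=6: → [12,19),[10,17),[8,15); WM=11; [0,7) fires=3 [2,9) fires=3 [4,11) fires=3
i=4 t=3 v=2: DROP (t<11-3); WM=11
i=5 t=7 v=7: DROP (t<11-3); WM=11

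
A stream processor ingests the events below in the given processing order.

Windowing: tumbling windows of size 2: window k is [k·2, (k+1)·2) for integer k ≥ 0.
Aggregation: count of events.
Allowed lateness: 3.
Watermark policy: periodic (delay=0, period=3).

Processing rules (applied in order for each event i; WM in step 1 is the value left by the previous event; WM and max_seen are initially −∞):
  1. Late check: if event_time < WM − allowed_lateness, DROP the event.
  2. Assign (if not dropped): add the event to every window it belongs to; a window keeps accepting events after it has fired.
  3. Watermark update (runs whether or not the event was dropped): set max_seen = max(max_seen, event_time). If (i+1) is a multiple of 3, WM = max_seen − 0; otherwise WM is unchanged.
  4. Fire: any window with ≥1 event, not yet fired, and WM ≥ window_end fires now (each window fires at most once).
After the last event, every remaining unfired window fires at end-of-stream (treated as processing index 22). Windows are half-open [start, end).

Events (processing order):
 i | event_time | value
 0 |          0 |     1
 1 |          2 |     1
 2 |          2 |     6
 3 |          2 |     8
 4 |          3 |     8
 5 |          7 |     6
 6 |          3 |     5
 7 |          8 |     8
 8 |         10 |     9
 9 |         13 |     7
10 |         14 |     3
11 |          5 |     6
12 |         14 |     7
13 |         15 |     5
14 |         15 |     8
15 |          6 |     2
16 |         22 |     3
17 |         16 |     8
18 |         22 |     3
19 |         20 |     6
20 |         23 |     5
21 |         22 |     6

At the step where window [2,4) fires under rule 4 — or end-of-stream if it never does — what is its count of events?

i=0 t=0 v=1: → [0,2); WM=−∞
i=1 t=2 v=1: → [2,4); WM=−∞
i=2 t=2 v=6: → [2,4); WM=2; [0,2) fires=1
i=3 t=2 v=8: → [2,4); WM=2
i=4 t=3 v=8: → [2,4); WM=2
i=5 t=7 v=6: → [6,8); WM=7; [2,4) fires=4
i=6 t=3 v=5: DROP (t<7-3); WM=7
i=7 t=8 v=8: → [8,10); WM=7
i=8 t=10 v=9: → [10,12); WM=10; [6,8) fires=1 [8,10) fires=1
i=9 t=13 v=7: → [12,14); WM=10
i=10 t=14 v=3: → [14,16); WM=10
i=11 t=5 v=6: DROP (t<10-3); WM=14; [10,12) fires=1 [12,14) fires=1
i=12 t=14 v=7: → [14,16); WM=14
i=13 t=15 v=5: → [14,16); WM=14
i=14 t=15 v=8: → [14,16); WM=15
i=15 t=6 v=2: DROP (t<15-3); WM=15
i=16 t=22 v=3: → [22,24); WM=15
i=17 t=16 v=8: → [16,18); WM=22; [14,16) fires=4 [16,18) fires=1
i=18 t=22 v=3: → [22,24); WM=22
i=19 t=20 v=6: → [20,22); WM=22; [20,22) fires=1
i=20 t=23 v=5: → [22,24); WM=23
i=21 t=22 v=6: → [22,24); WM=23

4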